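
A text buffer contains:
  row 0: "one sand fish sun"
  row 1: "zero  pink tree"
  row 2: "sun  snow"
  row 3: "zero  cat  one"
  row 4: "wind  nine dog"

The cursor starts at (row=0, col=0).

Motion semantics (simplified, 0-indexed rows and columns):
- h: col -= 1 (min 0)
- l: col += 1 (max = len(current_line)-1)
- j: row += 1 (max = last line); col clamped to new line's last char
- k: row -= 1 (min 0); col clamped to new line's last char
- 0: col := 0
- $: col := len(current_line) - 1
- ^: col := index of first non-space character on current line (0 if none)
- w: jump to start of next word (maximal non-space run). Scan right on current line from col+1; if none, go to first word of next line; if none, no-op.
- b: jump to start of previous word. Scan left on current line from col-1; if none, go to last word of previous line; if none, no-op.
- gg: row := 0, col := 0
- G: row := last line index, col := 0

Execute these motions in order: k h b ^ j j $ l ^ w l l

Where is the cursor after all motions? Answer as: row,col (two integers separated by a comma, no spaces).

After 1 (k): row=0 col=0 char='o'
After 2 (h): row=0 col=0 char='o'
After 3 (b): row=0 col=0 char='o'
After 4 (^): row=0 col=0 char='o'
After 5 (j): row=1 col=0 char='z'
After 6 (j): row=2 col=0 char='s'
After 7 ($): row=2 col=8 char='w'
After 8 (l): row=2 col=8 char='w'
After 9 (^): row=2 col=0 char='s'
After 10 (w): row=2 col=5 char='s'
After 11 (l): row=2 col=6 char='n'
After 12 (l): row=2 col=7 char='o'

Answer: 2,7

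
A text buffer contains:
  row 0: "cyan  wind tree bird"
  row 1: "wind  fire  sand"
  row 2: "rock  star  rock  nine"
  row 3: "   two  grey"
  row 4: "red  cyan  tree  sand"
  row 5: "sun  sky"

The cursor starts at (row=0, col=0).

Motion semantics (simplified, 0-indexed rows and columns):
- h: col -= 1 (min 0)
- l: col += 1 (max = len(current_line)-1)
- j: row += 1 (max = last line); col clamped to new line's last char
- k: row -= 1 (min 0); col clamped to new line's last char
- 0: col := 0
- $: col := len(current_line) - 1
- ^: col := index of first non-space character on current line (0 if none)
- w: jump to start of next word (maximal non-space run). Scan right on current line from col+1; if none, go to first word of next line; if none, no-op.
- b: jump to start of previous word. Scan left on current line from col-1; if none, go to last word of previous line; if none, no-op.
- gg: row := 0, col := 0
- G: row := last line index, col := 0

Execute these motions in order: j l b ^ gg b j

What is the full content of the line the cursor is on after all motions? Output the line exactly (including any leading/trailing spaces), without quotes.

Answer: wind  fire  sand

Derivation:
After 1 (j): row=1 col=0 char='w'
After 2 (l): row=1 col=1 char='i'
After 3 (b): row=1 col=0 char='w'
After 4 (^): row=1 col=0 char='w'
After 5 (gg): row=0 col=0 char='c'
After 6 (b): row=0 col=0 char='c'
After 7 (j): row=1 col=0 char='w'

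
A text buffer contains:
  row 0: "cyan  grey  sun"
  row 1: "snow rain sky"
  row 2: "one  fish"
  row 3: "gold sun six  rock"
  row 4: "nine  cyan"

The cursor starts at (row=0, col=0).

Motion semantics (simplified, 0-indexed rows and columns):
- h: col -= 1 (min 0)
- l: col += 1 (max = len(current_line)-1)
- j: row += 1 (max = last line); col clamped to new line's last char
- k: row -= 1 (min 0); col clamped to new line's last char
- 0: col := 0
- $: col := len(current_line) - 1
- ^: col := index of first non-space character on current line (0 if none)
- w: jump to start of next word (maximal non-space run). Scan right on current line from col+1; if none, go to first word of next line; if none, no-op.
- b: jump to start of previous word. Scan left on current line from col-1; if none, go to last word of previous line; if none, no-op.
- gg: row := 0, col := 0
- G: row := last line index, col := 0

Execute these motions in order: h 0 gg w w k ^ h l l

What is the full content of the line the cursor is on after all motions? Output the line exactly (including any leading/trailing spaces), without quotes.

Answer: cyan  grey  sun

Derivation:
After 1 (h): row=0 col=0 char='c'
After 2 (0): row=0 col=0 char='c'
After 3 (gg): row=0 col=0 char='c'
After 4 (w): row=0 col=6 char='g'
After 5 (w): row=0 col=12 char='s'
After 6 (k): row=0 col=12 char='s'
After 7 (^): row=0 col=0 char='c'
After 8 (h): row=0 col=0 char='c'
After 9 (l): row=0 col=1 char='y'
After 10 (l): row=0 col=2 char='a'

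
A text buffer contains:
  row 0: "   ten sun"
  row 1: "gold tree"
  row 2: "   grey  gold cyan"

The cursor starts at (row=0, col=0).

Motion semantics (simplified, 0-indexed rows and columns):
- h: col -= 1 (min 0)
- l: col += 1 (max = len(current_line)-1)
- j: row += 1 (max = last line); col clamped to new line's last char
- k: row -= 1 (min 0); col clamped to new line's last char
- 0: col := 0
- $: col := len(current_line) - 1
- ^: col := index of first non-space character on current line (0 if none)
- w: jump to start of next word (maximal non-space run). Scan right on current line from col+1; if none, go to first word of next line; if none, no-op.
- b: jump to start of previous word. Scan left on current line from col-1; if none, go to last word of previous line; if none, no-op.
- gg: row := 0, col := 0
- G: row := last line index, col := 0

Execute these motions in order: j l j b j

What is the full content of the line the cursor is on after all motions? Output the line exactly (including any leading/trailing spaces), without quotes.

After 1 (j): row=1 col=0 char='g'
After 2 (l): row=1 col=1 char='o'
After 3 (j): row=2 col=1 char='_'
After 4 (b): row=1 col=5 char='t'
After 5 (j): row=2 col=5 char='e'

Answer:    grey  gold cyan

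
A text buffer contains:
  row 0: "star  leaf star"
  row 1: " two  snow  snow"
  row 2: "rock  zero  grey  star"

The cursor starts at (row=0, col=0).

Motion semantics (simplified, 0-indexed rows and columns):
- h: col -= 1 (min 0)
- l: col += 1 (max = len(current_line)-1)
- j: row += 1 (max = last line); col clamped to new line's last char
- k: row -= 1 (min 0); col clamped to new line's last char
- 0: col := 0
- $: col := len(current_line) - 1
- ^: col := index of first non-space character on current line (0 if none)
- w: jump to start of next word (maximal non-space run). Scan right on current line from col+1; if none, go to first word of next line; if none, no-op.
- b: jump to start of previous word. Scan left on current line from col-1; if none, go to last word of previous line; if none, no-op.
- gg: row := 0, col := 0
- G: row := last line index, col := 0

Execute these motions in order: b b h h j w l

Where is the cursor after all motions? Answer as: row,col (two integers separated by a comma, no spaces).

Answer: 1,2

Derivation:
After 1 (b): row=0 col=0 char='s'
After 2 (b): row=0 col=0 char='s'
After 3 (h): row=0 col=0 char='s'
After 4 (h): row=0 col=0 char='s'
After 5 (j): row=1 col=0 char='_'
After 6 (w): row=1 col=1 char='t'
After 7 (l): row=1 col=2 char='w'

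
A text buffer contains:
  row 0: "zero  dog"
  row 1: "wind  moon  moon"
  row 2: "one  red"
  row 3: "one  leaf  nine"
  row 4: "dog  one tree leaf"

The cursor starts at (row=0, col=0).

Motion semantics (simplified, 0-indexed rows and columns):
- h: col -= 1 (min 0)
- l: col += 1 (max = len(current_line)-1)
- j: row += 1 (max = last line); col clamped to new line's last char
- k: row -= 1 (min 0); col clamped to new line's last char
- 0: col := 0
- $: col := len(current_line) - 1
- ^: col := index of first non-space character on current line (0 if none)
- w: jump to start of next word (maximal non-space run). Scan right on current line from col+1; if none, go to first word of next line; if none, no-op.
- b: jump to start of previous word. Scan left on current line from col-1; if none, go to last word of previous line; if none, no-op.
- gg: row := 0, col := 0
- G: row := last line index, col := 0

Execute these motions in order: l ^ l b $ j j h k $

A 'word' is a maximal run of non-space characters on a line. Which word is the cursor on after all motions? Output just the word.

Answer: moon

Derivation:
After 1 (l): row=0 col=1 char='e'
After 2 (^): row=0 col=0 char='z'
After 3 (l): row=0 col=1 char='e'
After 4 (b): row=0 col=0 char='z'
After 5 ($): row=0 col=8 char='g'
After 6 (j): row=1 col=8 char='o'
After 7 (j): row=2 col=7 char='d'
After 8 (h): row=2 col=6 char='e'
After 9 (k): row=1 col=6 char='m'
After 10 ($): row=1 col=15 char='n'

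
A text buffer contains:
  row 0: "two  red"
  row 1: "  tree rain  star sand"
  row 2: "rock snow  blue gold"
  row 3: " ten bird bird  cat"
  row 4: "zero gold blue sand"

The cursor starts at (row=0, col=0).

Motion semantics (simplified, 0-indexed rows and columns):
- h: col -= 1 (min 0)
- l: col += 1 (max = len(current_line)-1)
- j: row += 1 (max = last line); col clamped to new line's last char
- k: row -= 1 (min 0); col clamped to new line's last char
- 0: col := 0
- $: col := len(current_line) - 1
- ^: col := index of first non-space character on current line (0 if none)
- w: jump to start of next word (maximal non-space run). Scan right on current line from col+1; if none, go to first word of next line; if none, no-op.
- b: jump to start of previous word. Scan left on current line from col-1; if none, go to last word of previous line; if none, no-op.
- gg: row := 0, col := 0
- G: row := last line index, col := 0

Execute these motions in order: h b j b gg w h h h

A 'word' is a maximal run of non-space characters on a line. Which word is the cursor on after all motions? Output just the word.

Answer: two

Derivation:
After 1 (h): row=0 col=0 char='t'
After 2 (b): row=0 col=0 char='t'
After 3 (j): row=1 col=0 char='_'
After 4 (b): row=0 col=5 char='r'
After 5 (gg): row=0 col=0 char='t'
After 6 (w): row=0 col=5 char='r'
After 7 (h): row=0 col=4 char='_'
After 8 (h): row=0 col=3 char='_'
After 9 (h): row=0 col=2 char='o'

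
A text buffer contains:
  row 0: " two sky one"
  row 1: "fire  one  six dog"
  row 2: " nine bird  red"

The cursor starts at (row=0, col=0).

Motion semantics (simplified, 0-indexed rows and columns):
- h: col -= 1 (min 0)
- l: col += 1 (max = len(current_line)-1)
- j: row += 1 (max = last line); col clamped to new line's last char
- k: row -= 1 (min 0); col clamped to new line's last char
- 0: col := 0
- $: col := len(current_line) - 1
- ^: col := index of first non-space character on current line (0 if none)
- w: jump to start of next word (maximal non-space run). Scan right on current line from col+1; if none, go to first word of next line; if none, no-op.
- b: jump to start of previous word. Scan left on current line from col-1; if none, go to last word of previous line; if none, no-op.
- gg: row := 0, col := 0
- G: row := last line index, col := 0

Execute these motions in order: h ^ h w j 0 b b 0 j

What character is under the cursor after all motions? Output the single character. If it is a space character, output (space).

After 1 (h): row=0 col=0 char='_'
After 2 (^): row=0 col=1 char='t'
After 3 (h): row=0 col=0 char='_'
After 4 (w): row=0 col=1 char='t'
After 5 (j): row=1 col=1 char='i'
After 6 (0): row=1 col=0 char='f'
After 7 (b): row=0 col=9 char='o'
After 8 (b): row=0 col=5 char='s'
After 9 (0): row=0 col=0 char='_'
After 10 (j): row=1 col=0 char='f'

Answer: f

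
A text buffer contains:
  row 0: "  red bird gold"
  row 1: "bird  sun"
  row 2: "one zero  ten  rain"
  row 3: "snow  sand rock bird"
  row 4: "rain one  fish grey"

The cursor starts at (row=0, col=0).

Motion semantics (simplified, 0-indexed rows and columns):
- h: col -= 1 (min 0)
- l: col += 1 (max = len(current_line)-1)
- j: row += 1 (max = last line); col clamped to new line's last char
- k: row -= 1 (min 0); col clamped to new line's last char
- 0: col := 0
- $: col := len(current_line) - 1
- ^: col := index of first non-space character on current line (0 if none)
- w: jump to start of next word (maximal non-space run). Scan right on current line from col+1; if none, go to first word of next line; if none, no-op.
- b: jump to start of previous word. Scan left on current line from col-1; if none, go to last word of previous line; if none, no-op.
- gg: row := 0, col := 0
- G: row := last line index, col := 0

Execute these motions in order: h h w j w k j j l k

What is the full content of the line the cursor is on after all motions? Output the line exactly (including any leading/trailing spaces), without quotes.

Answer: bird  sun

Derivation:
After 1 (h): row=0 col=0 char='_'
After 2 (h): row=0 col=0 char='_'
After 3 (w): row=0 col=2 char='r'
After 4 (j): row=1 col=2 char='r'
After 5 (w): row=1 col=6 char='s'
After 6 (k): row=0 col=6 char='b'
After 7 (j): row=1 col=6 char='s'
After 8 (j): row=2 col=6 char='r'
After 9 (l): row=2 col=7 char='o'
After 10 (k): row=1 col=7 char='u'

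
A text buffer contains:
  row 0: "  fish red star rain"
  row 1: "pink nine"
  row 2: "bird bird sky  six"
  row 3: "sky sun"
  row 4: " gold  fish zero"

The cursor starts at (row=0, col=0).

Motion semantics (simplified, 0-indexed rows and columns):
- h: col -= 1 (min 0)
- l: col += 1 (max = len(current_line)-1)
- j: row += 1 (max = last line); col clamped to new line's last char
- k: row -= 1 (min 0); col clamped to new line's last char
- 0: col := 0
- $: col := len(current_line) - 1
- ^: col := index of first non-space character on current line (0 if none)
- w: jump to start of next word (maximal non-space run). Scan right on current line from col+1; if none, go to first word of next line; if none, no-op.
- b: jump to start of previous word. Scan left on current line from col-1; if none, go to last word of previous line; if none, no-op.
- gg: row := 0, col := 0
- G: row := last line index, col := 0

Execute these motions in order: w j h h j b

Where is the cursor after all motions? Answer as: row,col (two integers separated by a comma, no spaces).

After 1 (w): row=0 col=2 char='f'
After 2 (j): row=1 col=2 char='n'
After 3 (h): row=1 col=1 char='i'
After 4 (h): row=1 col=0 char='p'
After 5 (j): row=2 col=0 char='b'
After 6 (b): row=1 col=5 char='n'

Answer: 1,5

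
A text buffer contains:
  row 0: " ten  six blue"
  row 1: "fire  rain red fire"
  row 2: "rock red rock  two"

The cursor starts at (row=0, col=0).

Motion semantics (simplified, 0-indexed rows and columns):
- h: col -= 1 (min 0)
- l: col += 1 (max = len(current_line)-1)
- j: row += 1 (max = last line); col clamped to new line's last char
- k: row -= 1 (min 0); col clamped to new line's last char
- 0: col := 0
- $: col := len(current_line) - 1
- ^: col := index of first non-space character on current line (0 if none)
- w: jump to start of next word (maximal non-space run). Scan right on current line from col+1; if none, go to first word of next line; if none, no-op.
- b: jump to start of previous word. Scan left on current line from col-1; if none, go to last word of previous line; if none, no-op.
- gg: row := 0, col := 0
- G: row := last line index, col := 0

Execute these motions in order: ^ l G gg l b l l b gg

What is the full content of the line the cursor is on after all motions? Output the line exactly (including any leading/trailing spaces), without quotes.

Answer:  ten  six blue

Derivation:
After 1 (^): row=0 col=1 char='t'
After 2 (l): row=0 col=2 char='e'
After 3 (G): row=2 col=0 char='r'
After 4 (gg): row=0 col=0 char='_'
After 5 (l): row=0 col=1 char='t'
After 6 (b): row=0 col=1 char='t'
After 7 (l): row=0 col=2 char='e'
After 8 (l): row=0 col=3 char='n'
After 9 (b): row=0 col=1 char='t'
After 10 (gg): row=0 col=0 char='_'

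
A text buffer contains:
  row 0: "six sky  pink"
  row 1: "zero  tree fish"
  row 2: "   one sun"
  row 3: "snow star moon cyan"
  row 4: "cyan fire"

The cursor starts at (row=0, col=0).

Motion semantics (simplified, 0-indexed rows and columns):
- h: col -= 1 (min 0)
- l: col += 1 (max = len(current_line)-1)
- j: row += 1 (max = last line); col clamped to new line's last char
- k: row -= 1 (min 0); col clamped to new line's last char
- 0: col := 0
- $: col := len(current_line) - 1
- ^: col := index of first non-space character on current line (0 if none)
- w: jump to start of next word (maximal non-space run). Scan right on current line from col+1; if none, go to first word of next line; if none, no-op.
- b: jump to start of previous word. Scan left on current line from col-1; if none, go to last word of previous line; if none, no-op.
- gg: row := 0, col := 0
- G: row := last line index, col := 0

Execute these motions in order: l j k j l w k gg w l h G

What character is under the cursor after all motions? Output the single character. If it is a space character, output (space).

After 1 (l): row=0 col=1 char='i'
After 2 (j): row=1 col=1 char='e'
After 3 (k): row=0 col=1 char='i'
After 4 (j): row=1 col=1 char='e'
After 5 (l): row=1 col=2 char='r'
After 6 (w): row=1 col=6 char='t'
After 7 (k): row=0 col=6 char='y'
After 8 (gg): row=0 col=0 char='s'
After 9 (w): row=0 col=4 char='s'
After 10 (l): row=0 col=5 char='k'
After 11 (h): row=0 col=4 char='s'
After 12 (G): row=4 col=0 char='c'

Answer: c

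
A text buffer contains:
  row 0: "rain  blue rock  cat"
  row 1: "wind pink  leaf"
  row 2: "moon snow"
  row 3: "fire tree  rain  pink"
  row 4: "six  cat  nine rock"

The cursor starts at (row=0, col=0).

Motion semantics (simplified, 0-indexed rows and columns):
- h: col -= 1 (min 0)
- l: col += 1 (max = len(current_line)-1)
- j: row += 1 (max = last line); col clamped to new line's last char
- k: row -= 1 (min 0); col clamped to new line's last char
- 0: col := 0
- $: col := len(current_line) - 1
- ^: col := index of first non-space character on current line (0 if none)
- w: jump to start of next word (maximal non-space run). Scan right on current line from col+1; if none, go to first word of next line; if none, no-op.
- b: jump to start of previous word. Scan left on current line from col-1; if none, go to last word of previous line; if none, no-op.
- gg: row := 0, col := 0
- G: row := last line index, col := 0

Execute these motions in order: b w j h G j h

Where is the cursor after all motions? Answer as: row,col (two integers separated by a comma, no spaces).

After 1 (b): row=0 col=0 char='r'
After 2 (w): row=0 col=6 char='b'
After 3 (j): row=1 col=6 char='i'
After 4 (h): row=1 col=5 char='p'
After 5 (G): row=4 col=0 char='s'
After 6 (j): row=4 col=0 char='s'
After 7 (h): row=4 col=0 char='s'

Answer: 4,0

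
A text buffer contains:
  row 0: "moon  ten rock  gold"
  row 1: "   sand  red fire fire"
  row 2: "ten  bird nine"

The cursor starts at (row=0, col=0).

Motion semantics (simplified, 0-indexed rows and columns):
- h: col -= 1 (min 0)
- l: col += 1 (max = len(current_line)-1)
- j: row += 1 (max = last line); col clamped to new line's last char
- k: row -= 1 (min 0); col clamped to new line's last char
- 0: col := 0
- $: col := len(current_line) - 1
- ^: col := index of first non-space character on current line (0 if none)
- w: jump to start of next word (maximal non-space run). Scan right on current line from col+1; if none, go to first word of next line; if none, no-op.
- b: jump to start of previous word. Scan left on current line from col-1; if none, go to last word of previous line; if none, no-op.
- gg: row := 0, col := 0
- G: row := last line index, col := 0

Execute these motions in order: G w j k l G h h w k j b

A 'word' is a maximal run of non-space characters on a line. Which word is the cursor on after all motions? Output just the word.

Answer: ten

Derivation:
After 1 (G): row=2 col=0 char='t'
After 2 (w): row=2 col=5 char='b'
After 3 (j): row=2 col=5 char='b'
After 4 (k): row=1 col=5 char='n'
After 5 (l): row=1 col=6 char='d'
After 6 (G): row=2 col=0 char='t'
After 7 (h): row=2 col=0 char='t'
After 8 (h): row=2 col=0 char='t'
After 9 (w): row=2 col=5 char='b'
After 10 (k): row=1 col=5 char='n'
After 11 (j): row=2 col=5 char='b'
After 12 (b): row=2 col=0 char='t'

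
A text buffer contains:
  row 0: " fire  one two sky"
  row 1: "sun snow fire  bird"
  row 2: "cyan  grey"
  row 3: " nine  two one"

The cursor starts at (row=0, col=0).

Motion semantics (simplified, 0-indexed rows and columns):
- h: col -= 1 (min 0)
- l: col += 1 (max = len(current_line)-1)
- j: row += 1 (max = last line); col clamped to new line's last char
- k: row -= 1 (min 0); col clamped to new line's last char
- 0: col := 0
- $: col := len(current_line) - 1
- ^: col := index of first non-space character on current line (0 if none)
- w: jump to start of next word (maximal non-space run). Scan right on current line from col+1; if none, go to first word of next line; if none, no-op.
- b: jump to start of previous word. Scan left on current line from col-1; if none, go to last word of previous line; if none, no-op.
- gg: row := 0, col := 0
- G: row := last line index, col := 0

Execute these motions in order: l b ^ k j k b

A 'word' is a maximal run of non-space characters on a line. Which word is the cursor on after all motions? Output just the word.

After 1 (l): row=0 col=1 char='f'
After 2 (b): row=0 col=1 char='f'
After 3 (^): row=0 col=1 char='f'
After 4 (k): row=0 col=1 char='f'
After 5 (j): row=1 col=1 char='u'
After 6 (k): row=0 col=1 char='f'
After 7 (b): row=0 col=1 char='f'

Answer: fire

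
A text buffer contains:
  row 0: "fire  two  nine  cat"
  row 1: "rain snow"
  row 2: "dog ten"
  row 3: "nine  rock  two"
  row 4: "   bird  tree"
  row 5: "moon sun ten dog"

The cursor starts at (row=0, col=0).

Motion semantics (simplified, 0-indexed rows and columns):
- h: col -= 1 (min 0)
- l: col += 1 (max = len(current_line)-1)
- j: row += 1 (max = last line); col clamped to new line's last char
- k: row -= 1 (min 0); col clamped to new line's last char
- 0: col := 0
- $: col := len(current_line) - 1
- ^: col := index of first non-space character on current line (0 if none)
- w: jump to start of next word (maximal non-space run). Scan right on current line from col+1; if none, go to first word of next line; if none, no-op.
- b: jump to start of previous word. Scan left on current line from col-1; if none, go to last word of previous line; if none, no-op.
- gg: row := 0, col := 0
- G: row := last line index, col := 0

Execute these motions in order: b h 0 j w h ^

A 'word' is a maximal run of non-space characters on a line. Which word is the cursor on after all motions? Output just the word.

After 1 (b): row=0 col=0 char='f'
After 2 (h): row=0 col=0 char='f'
After 3 (0): row=0 col=0 char='f'
After 4 (j): row=1 col=0 char='r'
After 5 (w): row=1 col=5 char='s'
After 6 (h): row=1 col=4 char='_'
After 7 (^): row=1 col=0 char='r'

Answer: rain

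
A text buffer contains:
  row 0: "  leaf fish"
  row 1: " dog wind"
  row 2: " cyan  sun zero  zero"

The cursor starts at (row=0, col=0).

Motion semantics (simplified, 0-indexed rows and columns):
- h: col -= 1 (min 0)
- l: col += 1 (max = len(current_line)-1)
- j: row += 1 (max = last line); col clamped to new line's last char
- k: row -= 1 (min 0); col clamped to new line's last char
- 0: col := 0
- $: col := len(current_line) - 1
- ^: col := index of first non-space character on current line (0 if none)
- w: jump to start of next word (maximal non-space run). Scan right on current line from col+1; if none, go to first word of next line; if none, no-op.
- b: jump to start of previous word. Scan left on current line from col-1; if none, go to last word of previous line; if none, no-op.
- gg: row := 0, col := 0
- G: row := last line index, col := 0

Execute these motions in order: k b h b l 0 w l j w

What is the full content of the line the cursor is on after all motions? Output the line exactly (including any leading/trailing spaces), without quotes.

After 1 (k): row=0 col=0 char='_'
After 2 (b): row=0 col=0 char='_'
After 3 (h): row=0 col=0 char='_'
After 4 (b): row=0 col=0 char='_'
After 5 (l): row=0 col=1 char='_'
After 6 (0): row=0 col=0 char='_'
After 7 (w): row=0 col=2 char='l'
After 8 (l): row=0 col=3 char='e'
After 9 (j): row=1 col=3 char='g'
After 10 (w): row=1 col=5 char='w'

Answer:  dog wind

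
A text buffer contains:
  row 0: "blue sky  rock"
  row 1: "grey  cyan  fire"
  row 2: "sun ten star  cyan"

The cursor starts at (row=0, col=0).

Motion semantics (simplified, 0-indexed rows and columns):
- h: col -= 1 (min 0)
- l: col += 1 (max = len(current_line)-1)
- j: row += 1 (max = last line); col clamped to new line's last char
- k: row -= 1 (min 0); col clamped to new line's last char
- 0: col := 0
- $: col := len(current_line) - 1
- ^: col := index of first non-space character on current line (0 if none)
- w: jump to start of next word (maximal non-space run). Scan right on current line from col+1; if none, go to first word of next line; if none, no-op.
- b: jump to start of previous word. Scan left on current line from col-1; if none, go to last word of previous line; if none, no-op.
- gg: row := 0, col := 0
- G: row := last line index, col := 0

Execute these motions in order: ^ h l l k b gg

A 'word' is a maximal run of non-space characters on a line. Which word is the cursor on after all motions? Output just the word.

After 1 (^): row=0 col=0 char='b'
After 2 (h): row=0 col=0 char='b'
After 3 (l): row=0 col=1 char='l'
After 4 (l): row=0 col=2 char='u'
After 5 (k): row=0 col=2 char='u'
After 6 (b): row=0 col=0 char='b'
After 7 (gg): row=0 col=0 char='b'

Answer: blue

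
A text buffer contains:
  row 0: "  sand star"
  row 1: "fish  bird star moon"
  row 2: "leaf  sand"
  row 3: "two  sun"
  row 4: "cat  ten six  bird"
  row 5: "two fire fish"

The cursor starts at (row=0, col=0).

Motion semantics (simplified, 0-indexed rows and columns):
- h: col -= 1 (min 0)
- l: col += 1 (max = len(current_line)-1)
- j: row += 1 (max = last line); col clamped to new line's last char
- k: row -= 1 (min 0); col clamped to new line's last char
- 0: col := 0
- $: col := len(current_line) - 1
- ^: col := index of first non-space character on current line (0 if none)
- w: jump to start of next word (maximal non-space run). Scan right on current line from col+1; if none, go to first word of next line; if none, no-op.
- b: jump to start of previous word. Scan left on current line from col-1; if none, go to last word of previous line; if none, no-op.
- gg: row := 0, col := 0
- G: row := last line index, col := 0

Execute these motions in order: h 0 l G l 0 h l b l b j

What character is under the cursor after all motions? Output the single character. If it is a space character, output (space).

Answer: t

Derivation:
After 1 (h): row=0 col=0 char='_'
After 2 (0): row=0 col=0 char='_'
After 3 (l): row=0 col=1 char='_'
After 4 (G): row=5 col=0 char='t'
After 5 (l): row=5 col=1 char='w'
After 6 (0): row=5 col=0 char='t'
After 7 (h): row=5 col=0 char='t'
After 8 (l): row=5 col=1 char='w'
After 9 (b): row=5 col=0 char='t'
After 10 (l): row=5 col=1 char='w'
After 11 (b): row=5 col=0 char='t'
After 12 (j): row=5 col=0 char='t'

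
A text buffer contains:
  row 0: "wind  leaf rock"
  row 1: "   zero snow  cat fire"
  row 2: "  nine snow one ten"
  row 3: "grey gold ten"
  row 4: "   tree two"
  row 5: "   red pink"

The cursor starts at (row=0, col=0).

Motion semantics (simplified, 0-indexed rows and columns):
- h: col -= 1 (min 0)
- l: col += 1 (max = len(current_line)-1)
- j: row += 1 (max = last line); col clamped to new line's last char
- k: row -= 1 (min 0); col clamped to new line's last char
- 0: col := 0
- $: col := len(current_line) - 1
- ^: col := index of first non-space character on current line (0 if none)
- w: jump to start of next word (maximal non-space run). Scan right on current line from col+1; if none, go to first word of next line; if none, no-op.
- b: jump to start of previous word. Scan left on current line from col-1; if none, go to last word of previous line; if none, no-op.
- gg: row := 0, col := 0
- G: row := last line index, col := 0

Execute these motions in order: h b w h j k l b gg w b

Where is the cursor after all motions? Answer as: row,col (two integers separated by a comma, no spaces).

Answer: 0,0

Derivation:
After 1 (h): row=0 col=0 char='w'
After 2 (b): row=0 col=0 char='w'
After 3 (w): row=0 col=6 char='l'
After 4 (h): row=0 col=5 char='_'
After 5 (j): row=1 col=5 char='r'
After 6 (k): row=0 col=5 char='_'
After 7 (l): row=0 col=6 char='l'
After 8 (b): row=0 col=0 char='w'
After 9 (gg): row=0 col=0 char='w'
After 10 (w): row=0 col=6 char='l'
After 11 (b): row=0 col=0 char='w'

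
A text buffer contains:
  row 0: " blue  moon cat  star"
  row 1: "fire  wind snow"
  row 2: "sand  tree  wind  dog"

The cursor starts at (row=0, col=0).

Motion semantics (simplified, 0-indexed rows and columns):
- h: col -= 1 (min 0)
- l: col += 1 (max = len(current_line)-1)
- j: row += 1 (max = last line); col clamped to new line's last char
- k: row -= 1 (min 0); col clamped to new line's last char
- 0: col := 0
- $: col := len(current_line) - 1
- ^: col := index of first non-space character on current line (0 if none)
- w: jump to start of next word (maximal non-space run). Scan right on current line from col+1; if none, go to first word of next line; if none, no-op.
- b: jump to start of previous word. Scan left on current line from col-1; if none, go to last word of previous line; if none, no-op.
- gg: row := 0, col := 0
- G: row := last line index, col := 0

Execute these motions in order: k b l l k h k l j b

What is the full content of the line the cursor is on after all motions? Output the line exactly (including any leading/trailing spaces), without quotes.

Answer: fire  wind snow

Derivation:
After 1 (k): row=0 col=0 char='_'
After 2 (b): row=0 col=0 char='_'
After 3 (l): row=0 col=1 char='b'
After 4 (l): row=0 col=2 char='l'
After 5 (k): row=0 col=2 char='l'
After 6 (h): row=0 col=1 char='b'
After 7 (k): row=0 col=1 char='b'
After 8 (l): row=0 col=2 char='l'
After 9 (j): row=1 col=2 char='r'
After 10 (b): row=1 col=0 char='f'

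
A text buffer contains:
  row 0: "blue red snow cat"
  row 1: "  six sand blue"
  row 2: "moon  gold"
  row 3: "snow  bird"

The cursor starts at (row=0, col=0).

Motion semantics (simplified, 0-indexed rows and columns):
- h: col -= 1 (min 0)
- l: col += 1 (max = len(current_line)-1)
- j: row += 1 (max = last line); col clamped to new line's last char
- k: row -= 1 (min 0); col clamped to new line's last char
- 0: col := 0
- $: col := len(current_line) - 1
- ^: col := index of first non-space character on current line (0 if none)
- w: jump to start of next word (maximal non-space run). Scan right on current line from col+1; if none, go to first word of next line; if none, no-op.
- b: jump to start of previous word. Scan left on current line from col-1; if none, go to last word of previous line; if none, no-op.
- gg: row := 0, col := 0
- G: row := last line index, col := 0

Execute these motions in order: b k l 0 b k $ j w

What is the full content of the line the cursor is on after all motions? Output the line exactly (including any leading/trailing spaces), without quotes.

After 1 (b): row=0 col=0 char='b'
After 2 (k): row=0 col=0 char='b'
After 3 (l): row=0 col=1 char='l'
After 4 (0): row=0 col=0 char='b'
After 5 (b): row=0 col=0 char='b'
After 6 (k): row=0 col=0 char='b'
After 7 ($): row=0 col=16 char='t'
After 8 (j): row=1 col=14 char='e'
After 9 (w): row=2 col=0 char='m'

Answer: moon  gold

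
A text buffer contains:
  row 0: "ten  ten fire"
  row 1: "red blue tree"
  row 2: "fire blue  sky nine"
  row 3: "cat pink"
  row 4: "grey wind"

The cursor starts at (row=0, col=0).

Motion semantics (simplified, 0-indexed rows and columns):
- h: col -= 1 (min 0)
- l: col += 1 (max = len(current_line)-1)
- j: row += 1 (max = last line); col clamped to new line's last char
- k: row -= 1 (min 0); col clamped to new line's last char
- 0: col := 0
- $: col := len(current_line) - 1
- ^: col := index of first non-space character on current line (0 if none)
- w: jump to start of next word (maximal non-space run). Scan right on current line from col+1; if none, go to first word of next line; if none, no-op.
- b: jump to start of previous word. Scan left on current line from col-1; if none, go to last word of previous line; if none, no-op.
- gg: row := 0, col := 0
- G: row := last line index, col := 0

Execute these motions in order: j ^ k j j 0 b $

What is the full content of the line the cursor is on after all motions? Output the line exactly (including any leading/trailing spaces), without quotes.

After 1 (j): row=1 col=0 char='r'
After 2 (^): row=1 col=0 char='r'
After 3 (k): row=0 col=0 char='t'
After 4 (j): row=1 col=0 char='r'
After 5 (j): row=2 col=0 char='f'
After 6 (0): row=2 col=0 char='f'
After 7 (b): row=1 col=9 char='t'
After 8 ($): row=1 col=12 char='e'

Answer: red blue tree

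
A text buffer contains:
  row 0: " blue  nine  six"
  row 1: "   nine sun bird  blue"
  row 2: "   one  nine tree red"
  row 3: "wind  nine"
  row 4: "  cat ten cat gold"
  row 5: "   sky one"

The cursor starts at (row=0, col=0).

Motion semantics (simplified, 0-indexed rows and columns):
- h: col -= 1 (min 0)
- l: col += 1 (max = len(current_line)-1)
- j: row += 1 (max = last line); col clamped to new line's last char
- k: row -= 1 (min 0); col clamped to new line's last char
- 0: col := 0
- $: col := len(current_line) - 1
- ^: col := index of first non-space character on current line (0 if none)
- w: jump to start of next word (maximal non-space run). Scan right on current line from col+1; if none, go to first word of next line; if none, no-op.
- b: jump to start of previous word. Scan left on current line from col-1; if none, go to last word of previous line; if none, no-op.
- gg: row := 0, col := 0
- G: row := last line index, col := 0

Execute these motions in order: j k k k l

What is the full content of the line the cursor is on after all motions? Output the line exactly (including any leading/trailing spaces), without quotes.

Answer:  blue  nine  six

Derivation:
After 1 (j): row=1 col=0 char='_'
After 2 (k): row=0 col=0 char='_'
After 3 (k): row=0 col=0 char='_'
After 4 (k): row=0 col=0 char='_'
After 5 (l): row=0 col=1 char='b'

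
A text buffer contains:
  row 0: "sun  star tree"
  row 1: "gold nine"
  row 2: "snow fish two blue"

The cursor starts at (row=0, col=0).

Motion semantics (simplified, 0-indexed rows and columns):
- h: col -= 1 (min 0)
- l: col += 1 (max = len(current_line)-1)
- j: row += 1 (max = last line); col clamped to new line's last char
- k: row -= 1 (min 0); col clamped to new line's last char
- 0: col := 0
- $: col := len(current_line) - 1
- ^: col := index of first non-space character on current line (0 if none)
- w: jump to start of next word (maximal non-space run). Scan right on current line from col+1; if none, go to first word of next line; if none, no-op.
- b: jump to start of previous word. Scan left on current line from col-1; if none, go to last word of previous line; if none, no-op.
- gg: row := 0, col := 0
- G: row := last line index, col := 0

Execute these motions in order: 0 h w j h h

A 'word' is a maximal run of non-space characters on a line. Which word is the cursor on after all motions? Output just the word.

Answer: gold

Derivation:
After 1 (0): row=0 col=0 char='s'
After 2 (h): row=0 col=0 char='s'
After 3 (w): row=0 col=5 char='s'
After 4 (j): row=1 col=5 char='n'
After 5 (h): row=1 col=4 char='_'
After 6 (h): row=1 col=3 char='d'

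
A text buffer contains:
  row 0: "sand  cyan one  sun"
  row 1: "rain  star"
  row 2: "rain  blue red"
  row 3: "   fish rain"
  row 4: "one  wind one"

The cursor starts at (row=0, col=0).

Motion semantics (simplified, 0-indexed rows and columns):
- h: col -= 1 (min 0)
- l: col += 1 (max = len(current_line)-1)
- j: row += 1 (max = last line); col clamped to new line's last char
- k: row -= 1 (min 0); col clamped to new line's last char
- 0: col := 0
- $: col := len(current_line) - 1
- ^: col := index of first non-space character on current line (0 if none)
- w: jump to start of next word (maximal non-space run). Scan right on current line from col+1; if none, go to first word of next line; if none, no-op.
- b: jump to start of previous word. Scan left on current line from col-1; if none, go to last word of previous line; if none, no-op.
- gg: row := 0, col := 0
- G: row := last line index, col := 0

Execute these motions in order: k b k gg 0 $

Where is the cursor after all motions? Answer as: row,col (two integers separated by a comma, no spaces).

After 1 (k): row=0 col=0 char='s'
After 2 (b): row=0 col=0 char='s'
After 3 (k): row=0 col=0 char='s'
After 4 (gg): row=0 col=0 char='s'
After 5 (0): row=0 col=0 char='s'
After 6 ($): row=0 col=18 char='n'

Answer: 0,18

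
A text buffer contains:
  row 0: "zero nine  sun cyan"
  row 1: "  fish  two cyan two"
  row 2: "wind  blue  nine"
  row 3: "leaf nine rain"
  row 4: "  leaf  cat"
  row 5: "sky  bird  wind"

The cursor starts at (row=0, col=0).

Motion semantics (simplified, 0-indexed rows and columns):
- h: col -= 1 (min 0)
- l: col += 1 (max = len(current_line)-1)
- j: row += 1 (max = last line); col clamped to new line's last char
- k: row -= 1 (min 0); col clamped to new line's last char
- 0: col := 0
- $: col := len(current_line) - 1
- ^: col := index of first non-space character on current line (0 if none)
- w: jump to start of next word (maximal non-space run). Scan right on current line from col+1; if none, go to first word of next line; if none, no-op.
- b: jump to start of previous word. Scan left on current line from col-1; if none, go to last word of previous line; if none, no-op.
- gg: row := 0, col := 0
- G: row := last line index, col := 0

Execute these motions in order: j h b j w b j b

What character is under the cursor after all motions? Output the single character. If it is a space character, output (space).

After 1 (j): row=1 col=0 char='_'
After 2 (h): row=1 col=0 char='_'
After 3 (b): row=0 col=15 char='c'
After 4 (j): row=1 col=15 char='n'
After 5 (w): row=1 col=17 char='t'
After 6 (b): row=1 col=12 char='c'
After 7 (j): row=2 col=12 char='n'
After 8 (b): row=2 col=6 char='b'

Answer: b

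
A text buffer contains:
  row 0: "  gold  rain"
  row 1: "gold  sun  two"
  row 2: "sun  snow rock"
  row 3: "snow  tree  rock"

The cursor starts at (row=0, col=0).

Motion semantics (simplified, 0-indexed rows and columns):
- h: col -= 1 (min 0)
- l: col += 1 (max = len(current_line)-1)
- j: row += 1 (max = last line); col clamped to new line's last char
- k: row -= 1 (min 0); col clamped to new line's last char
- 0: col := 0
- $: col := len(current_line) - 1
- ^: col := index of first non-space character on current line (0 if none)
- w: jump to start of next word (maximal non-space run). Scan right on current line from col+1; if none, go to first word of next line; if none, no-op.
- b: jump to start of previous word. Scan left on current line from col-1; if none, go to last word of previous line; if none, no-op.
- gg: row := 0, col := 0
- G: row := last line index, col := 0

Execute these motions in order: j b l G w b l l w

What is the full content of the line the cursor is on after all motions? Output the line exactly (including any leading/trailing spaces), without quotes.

Answer: snow  tree  rock

Derivation:
After 1 (j): row=1 col=0 char='g'
After 2 (b): row=0 col=8 char='r'
After 3 (l): row=0 col=9 char='a'
After 4 (G): row=3 col=0 char='s'
After 5 (w): row=3 col=6 char='t'
After 6 (b): row=3 col=0 char='s'
After 7 (l): row=3 col=1 char='n'
After 8 (l): row=3 col=2 char='o'
After 9 (w): row=3 col=6 char='t'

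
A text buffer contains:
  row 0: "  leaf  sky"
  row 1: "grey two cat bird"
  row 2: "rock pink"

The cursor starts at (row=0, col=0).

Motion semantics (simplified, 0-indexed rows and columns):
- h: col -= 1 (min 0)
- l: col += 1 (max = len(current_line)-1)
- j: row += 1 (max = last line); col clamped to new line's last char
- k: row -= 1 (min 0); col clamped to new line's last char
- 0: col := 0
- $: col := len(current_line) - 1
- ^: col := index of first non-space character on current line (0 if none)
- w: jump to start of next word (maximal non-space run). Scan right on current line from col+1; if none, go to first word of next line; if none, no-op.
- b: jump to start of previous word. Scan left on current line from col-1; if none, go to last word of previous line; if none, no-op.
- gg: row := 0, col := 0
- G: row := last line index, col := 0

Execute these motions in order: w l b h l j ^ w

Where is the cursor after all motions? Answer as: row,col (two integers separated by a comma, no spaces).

Answer: 1,5

Derivation:
After 1 (w): row=0 col=2 char='l'
After 2 (l): row=0 col=3 char='e'
After 3 (b): row=0 col=2 char='l'
After 4 (h): row=0 col=1 char='_'
After 5 (l): row=0 col=2 char='l'
After 6 (j): row=1 col=2 char='e'
After 7 (^): row=1 col=0 char='g'
After 8 (w): row=1 col=5 char='t'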